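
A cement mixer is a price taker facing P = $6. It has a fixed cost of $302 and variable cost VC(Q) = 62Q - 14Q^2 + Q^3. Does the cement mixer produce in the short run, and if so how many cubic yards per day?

From TC, MC = TC'(Q) = 62 - 28Q + 3Q^2 and AVC = VC/Q = 62 - 14Q + Q^2.
AVC hits its minimum where MC = AVC, at Q = 7, giving min AVC = 62 - 14·7 + 7^2 = $13.
With P < min AVC ($6 < $13), every unit sold adds to the loss.
The firm minimizes its loss by shutting down and losing only its fixed cost of $302.

Shut down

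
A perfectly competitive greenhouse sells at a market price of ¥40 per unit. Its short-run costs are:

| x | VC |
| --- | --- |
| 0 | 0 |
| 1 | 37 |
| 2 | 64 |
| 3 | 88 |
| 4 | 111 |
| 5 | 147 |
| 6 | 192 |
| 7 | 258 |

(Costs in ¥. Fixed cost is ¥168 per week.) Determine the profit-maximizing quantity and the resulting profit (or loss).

x = 5; profit = -¥115

Tabulate TR − TC: x=0: -168; x=1: -165; x=2: -152; x=3: -136; x=4: -119; x=5: -115; x=6: -120; x=7: -146.
Profit is maximized at x = 5. AVC there is 147/5 = ¥29.40 ≤ P, so producing beats shutting down (which would give -¥168).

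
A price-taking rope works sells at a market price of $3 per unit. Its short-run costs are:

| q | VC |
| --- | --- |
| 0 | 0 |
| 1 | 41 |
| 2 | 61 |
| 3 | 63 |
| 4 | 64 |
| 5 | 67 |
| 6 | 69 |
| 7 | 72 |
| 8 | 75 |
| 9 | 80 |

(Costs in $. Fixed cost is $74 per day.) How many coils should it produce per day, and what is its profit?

q = 0 (shut down); profit = -$74

Tabulate TR − TC: q=0: -74; q=1: -112; q=2: -129; q=3: -128; q=4: -126; q=5: -126; q=6: -125; q=7: -125; q=8: -125; q=9: -127.
Profit is highest at q = 0. Equivalently, the lowest AVC in the table is 80/9 ≈ $8.89 at q = 9, and P = $3 falls below it — price never covers variable cost, so the firm shuts down and loses only its fixed cost.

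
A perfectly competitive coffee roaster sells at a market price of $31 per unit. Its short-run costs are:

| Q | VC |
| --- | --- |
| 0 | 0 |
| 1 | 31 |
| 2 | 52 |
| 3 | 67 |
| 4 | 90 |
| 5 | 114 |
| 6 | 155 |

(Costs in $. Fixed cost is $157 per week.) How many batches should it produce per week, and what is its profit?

Q = 5; profit = -$116

Profit at each row (π = 31Q − TC): Q=0: -157; Q=1: -157; Q=2: -147; Q=3: -131; Q=4: -123; Q=5: -116; Q=6: -126.
Profit is maximized at Q = 5. AVC there is 114/5 = $22.80 ≤ P, so producing beats shutting down (which would give -$157).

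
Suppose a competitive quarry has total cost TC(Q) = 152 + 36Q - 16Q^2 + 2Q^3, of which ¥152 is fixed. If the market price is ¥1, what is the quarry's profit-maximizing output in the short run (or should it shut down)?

Shut down

Variable cost is VC = 36Q - 16Q^2 + 2Q^3, so AVC = VC/Q = 36 - 16Q + 2Q^2 and MC = dTC/dQ = 36 - 32Q + 6Q^2.
AVC hits its minimum where MC = AVC, at Q = 4, giving min AVC = 36 - 16·4 + 2·4^2 = ¥4.
Since P = ¥1 < min AVC = ¥4, price fails to cover variable cost at any output.
The firm minimizes its loss by shutting down and losing only its fixed cost of ¥152.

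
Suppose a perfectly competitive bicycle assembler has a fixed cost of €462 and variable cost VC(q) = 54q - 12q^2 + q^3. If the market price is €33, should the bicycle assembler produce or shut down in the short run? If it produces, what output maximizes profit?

Variable cost is VC = 54q - 12q^2 + q^3, so AVC = VC/q = 54 - 12q + q^2 and MC = dTC/dq = 54 - 24q + 3q^2.
AVC hits its minimum where MC = AVC, at q = 6, giving min AVC = 54 - 12·6 + 6^2 = €18.
P = €33 exceeds min AVC = €18, so the firm stays open.
Set P = MC: 33 = 54 - 24q + 3q^2 → 21 - 24q + 3q^2 = 0. The roots are q = 1 and q = 7; the profit-maximizing output is on the rising part of MC, so q* = 7.
Check: AVC at q = 7 is €19 ≤ P, so revenue covers variable cost.
Profit = P·q − TC = 33·7 − 595 = -€364, a loss, but smaller than the €462 fixed cost the firm would lose by shutting down.

Produce at q = 7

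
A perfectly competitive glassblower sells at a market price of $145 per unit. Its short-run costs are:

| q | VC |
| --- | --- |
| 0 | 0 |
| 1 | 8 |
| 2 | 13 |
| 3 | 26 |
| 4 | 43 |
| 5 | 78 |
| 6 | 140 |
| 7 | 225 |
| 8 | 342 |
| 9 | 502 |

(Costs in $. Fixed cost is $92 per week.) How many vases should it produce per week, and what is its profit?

q = 8; profit = $726

Profit at each row (π = 145q − TC): q=0: -92; q=1: 45; q=2: 185; q=3: 317; q=4: 445; q=5: 555; q=6: 638; q=7: 698; q=8: 726; q=9: 711.
Profit is maximized at q = 8. AVC there is 342/8 = $42.75 ≤ P, so producing beats shutting down (which would give -$92).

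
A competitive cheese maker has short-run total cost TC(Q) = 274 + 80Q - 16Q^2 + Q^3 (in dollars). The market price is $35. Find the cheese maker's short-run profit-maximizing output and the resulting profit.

AVC = 80 - 16Q + Q^2; min AVC = $16 at Q = 8. Since P = $35 ≥ min AVC, the firm produces.
With MC = 80 - 32Q + 3Q^2, P = MC on the upward-sloping part at Q* = 9.
TR = 35·9 = 315. TC = 274 + 153 = 427. Profit = 315 − 427 = -$112.
Shutting down would mean losing the fixed cost of $274, so operating at a loss of $112 is better by $162.

Profit = -$112 at Q = 9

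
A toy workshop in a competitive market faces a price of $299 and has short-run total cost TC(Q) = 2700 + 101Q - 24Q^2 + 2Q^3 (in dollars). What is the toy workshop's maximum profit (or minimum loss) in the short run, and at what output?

Profit = -$280 at Q = 11

AVC = 101 - 24Q + 2Q^2 has its minimum $29 at Q = 6; price $299 clears that bar, so the firm operates.
With MC = 101 - 48Q + 6Q^2, P = MC on the upward-sloping part at Q* = 11.
TR = 299·11 = 3289. TC = 2700 + 869 = 3569. Profit = 3289 − 3569 = -$280.
By producing, the firm covers all variable cost plus $2420 of fixed cost; shutting down would lose the full $2700.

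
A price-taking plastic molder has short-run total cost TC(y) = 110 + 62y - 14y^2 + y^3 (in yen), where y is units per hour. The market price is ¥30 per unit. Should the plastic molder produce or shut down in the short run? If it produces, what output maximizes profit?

Produce at y = 8

Variable cost is VC = 62y - 14y^2 + y^3, so AVC = VC/y = 62 - 14y + y^2 and MC = dTC/dy = 62 - 28y + 3y^2.
AVC is minimized where dAVC/dy = -14 + 2y = 0, at y = 7; min AVC = 62 - 14·7 + 7^2 = ¥13.
Since P = ¥30 ≥ min AVC = ¥13, price covers variable cost and the firm should produce.
Set P = MC: 30 = 62 - 28y + 3y^2 → 32 - 28y + 3y^2 = 0. The roots are y = 4/3 and y = 8; the profit-maximizing output is on the rising part of MC, so y* = 8.
Check: AVC at y = 8 is ¥14 ≤ P, so revenue covers variable cost.
Profit = P·y − TC = 30·8 − 222 = ¥18.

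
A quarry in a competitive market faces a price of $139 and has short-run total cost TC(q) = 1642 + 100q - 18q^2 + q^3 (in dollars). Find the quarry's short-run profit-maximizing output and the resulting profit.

AVC = 100 - 18q + q^2 has its minimum $19 at q = 9; price $139 clears that bar, so the firm operates.
With MC = 100 - 36q + 3q^2, P = MC on the upward-sloping part at q* = 13.
TR = 139·13 = 1807. TC = 1642 + 455 = 2097. Profit = 1807 − 2097 = -$290.
By producing, the firm covers all variable cost plus $1352 of fixed cost; shutting down would lose the full $1642.

Profit = -$290 at q = 13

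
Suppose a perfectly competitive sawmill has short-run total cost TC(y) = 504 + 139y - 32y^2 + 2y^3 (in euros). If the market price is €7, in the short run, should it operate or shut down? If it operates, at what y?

From TC, MC = TC'(y) = 139 - 64y + 6y^2 and AVC = VC/y = 139 - 32y + 2y^2.
AVC is minimized where dAVC/dy = -32 + 4y = 0, at y = 8; min AVC = 139 - 32·8 + 2·8^2 = €11.
Since P = €7 < min AVC = €11, price fails to cover variable cost at any output.
The firm minimizes its loss by shutting down and losing only its fixed cost of €504.

Shut down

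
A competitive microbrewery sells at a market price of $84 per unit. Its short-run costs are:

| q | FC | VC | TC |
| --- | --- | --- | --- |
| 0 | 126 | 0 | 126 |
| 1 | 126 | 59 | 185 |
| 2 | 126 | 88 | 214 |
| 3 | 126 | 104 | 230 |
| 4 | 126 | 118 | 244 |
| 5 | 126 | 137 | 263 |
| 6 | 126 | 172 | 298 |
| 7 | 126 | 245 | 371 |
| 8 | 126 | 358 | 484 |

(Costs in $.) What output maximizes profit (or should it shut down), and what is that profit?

Compute π = P·q − TC at each output: q=0: -126; q=1: -101; q=2: -46; q=3: 22; q=4: 92; q=5: 157; q=6: 206; q=7: 217; q=8: 188.
Profit is maximized at q = 7. AVC there is 245/7 = $35 ≤ P, so producing beats shutting down (which would give -$126).

q = 7; profit = $217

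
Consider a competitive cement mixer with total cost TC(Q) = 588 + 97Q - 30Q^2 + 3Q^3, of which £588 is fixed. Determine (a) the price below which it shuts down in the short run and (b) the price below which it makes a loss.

Shutdown price = min AVC. AVC = 97 - 30Q + 3Q^2, with vertex at Q = 5 and minimum £22.
ATC = 588/Q + 97 - 30Q + 3Q^2. Setting dATC/dQ = −588/Q^2 − 30 + 6Q = 0 gives Q = 7 (since 6·7^3 − 30·7^2 = 588).
min ATC = 588/7 + 97 − 30·7 + 3·7^2 = £118. That is the break-even price.
Between these two prices the firm operates at a loss; above £118 it earns a profit.

Shutdown price = £22; break-even price = £118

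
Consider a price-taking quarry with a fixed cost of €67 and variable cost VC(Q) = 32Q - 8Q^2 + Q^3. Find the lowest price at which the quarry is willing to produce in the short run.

€16 per unit

Short-run supply begins at min AVC. From VC = 32Q - 8Q^2 + Q^3, AVC = 32 - 8Q + Q^2.
At the minimum of AVC, MC = AVC. MC = 32 - 16Q + 3Q^2; setting MC = AVC gives 2Q^2 - 8Q = 0, so Q = 4. min AVC = 16.
The firm shuts down for any P below €16.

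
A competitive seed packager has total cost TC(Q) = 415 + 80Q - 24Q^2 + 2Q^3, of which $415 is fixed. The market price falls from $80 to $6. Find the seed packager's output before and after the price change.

Output falls from 8 to 0 (the firm shuts down)

MC = 80 - 48Q + 6Q^2; the shutdown threshold is min AVC = $8 (at Q = 6).
At P = $80 ≥ min AVC, set P = MC on the rising branch: Q = 8.
At P = $6 < min AVC = $8, price no longer covers variable cost at any output, so the firm shuts down: Q = 0.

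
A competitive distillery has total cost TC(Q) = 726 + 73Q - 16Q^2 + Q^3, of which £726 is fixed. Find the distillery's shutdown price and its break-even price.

AVC = 73 - 16Q + Q^2; minimized at Q = 8, giving min AVC = £9. That is the shutdown price.
ATC = 726/Q + 73 - 16Q + Q^2. Setting dATC/dQ = −726/Q^2 − 16 + 2Q = 0 gives Q = 11 (since 2·11^3 − 16·11^2 = 726).
min ATC = 726/11 + 73 − 16·11 + 11^2 = £84. That is the break-even price.
For £9 ≤ P < £84 the firm produces at a loss; below £9 it shuts down.

Shutdown price = £9; break-even price = £84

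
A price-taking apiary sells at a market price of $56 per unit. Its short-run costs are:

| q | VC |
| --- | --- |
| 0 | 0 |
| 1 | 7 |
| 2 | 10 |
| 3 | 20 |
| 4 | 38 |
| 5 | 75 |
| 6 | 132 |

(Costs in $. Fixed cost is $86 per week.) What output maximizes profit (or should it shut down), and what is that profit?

q = 5; profit = $119

Profit at each row (π = 56q − TC): q=0: -86; q=1: -37; q=2: 16; q=3: 62; q=4: 100; q=5: 119; q=6: 118.
Profit is maximized at q = 5. AVC there is 75/5 = $15 ≤ P, so producing beats shutting down (which would give -$86).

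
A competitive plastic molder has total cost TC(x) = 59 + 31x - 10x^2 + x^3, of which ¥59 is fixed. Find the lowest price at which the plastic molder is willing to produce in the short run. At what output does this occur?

Short-run supply begins at min AVC. From VC = 31x - 10x^2 + x^3, AVC = 31 - 10x + x^2.
dAVC/dx = -10 + 2x = 0 gives x = 5. min AVC = 31 - 10·5 + 5^2 = 6.
For P < ¥6 the firm produces nothing.

¥6 per unit, at x = 5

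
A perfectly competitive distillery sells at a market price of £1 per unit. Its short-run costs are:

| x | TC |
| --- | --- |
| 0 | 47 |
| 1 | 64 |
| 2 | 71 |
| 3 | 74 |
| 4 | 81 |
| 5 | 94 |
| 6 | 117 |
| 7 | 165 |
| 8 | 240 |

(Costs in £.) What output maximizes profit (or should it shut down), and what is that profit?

x = 0 (shut down); profit = -£47

Compute π = P·x − TC at each output: x=0: -47; x=1: -63; x=2: -69; x=3: -71; x=4: -77; x=5: -89; x=6: -111; x=7: -158; x=8: -232.
Profit is highest at x = 0. Equivalently, the lowest AVC in the table is 34/4 ≈ £8.50 at x = 4, and P = £1 falls below it — price never covers variable cost, so the firm shuts down and loses only its fixed cost.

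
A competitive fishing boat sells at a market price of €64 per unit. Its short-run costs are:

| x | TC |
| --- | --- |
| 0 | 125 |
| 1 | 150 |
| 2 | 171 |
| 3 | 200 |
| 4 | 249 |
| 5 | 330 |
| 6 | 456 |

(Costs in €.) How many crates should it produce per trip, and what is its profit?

x = 4; profit = €7

Compute π = P·x − TC at each output: x=0: -125; x=1: -86; x=2: -43; x=3: -8; x=4: 7; x=5: -10; x=6: -72.
Profit is maximized at x = 4. AVC there is 124/4 = €31 ≤ P, so producing beats shutting down (which would give -€125).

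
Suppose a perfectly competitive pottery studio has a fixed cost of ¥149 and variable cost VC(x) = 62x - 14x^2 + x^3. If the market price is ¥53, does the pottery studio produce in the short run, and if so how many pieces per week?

Produce at x = 9

From TC, MC = TC'(x) = 62 - 28x + 3x^2 and AVC = VC/x = 62 - 14x + x^2.
AVC hits its minimum where MC = AVC, at x = 7, giving min AVC = 62 - 14·7 + 7^2 = ¥13.
P = ¥53 exceeds min AVC = ¥13, so the firm stays open.
Set P = MC: 53 = 62 - 28x + 3x^2 → 9 - 28x + 3x^2 = 0. The roots are x = 1/3 and x = 9; the profit-maximizing output is on the rising part of MC, so x* = 9.
Check: AVC at x = 9 is ¥17 ≤ P, so revenue covers variable cost.
Profit = P·x − TC = 53·9 − 302 = ¥175.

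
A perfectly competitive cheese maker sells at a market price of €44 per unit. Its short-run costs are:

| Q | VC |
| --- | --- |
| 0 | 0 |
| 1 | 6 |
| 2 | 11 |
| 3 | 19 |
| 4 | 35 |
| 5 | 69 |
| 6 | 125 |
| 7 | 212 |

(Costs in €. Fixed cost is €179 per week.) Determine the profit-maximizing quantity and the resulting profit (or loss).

Q = 5; profit = -€28

Compute π = P·Q − TC at each output: Q=0: -179; Q=1: -141; Q=2: -102; Q=3: -66; Q=4: -38; Q=5: -28; Q=6: -40; Q=7: -83.
Profit is maximized at Q = 5. AVC there is 69/5 = €13.80 ≤ P, so producing beats shutting down (which would give -€179).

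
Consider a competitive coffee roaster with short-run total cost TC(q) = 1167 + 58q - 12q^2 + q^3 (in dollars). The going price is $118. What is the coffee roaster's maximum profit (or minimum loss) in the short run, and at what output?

Profit = -$367 at q = 10

AVC = 58 - 12q + q^2 has its minimum $22 at q = 6; price $118 clears that bar, so the firm operates.
MC = 58 - 24q + 3q^2. Setting P = MC and taking the root on the rising branch gives q* = 10.
TR = 118·10 = 1180. TC = 1167 + 380 = 1547. Profit = 1180 − 1547 = -$367.
That loss of $367 beats the $1167 the firm would lose by shutting down; producing recovers $800 of fixed cost.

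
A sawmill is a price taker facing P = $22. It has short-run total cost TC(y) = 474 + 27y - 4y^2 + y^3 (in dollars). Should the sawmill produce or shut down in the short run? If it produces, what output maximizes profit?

Shut down

Variable cost is VC = 27y - 4y^2 + y^3, so AVC = VC/y = 27 - 4y + y^2 and MC = dTC/dy = 27 - 8y + 3y^2.
AVC is minimized where dAVC/dy = -4 + 2y = 0, at y = 2; min AVC = 27 - 4·2 + 2^2 = $23.
P = $22 lies below min AVC = $23; no output level covers variable cost.
Shutting down limits the loss to fixed cost, $474.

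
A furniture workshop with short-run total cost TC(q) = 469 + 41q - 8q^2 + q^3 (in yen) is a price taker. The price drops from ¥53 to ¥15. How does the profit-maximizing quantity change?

AVC = 41 - 8q + q^2, minimized at q = 4 where min AVC = ¥25. MC = 41 - 16q + 3q^2.
At P = ¥53 ≥ min AVC, set P = MC on the rising branch: q = 6.
At P = ¥15 < min AVC = ¥25, price no longer covers variable cost at any output, so the firm shuts down: q = 0.

Output falls from 6 to 0 (the firm shuts down)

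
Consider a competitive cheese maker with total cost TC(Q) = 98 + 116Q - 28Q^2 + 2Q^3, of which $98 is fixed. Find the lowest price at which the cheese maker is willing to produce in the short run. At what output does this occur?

$18 per unit, at Q = 7

The shutdown price is the minimum of AVC. VC = 116Q - 28Q^2 + 2Q^3, so AVC = 116 - 28Q + 2Q^2.
dAVC/dQ = -28 + 4Q = 0 gives Q = 7. min AVC = 116 - 28·7 + 2·7^2 = 18.
So the shutdown price is $18.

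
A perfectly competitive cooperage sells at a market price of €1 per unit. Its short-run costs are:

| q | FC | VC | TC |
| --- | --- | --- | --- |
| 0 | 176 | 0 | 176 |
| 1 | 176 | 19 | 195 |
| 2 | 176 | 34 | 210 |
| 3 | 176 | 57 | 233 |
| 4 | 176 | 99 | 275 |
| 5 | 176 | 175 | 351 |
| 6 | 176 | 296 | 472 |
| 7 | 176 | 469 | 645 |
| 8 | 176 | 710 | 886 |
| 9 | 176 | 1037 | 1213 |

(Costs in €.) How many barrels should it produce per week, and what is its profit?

Profit at each row (π = 1q − TC): q=0: -176; q=1: -194; q=2: -208; q=3: -230; q=4: -271; q=5: -346; q=6: -466; q=7: -638; q=8: -878; q=9: -1204.
Profit is highest at q = 0. Equivalently, the lowest AVC in the table is 34/2 ≈ €17 at q = 2, and P = €1 falls below it — price never covers variable cost, so the firm shuts down and loses only its fixed cost.

q = 0 (shut down); profit = -€176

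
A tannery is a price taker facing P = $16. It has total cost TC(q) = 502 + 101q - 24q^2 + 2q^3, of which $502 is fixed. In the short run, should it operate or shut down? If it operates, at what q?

Shut down

Variable cost is VC = 101q - 24q^2 + 2q^3, so AVC = VC/q = 101 - 24q + 2q^2 and MC = dTC/dq = 101 - 48q + 6q^2.
The AVC parabola has its vertex at q = 24/4 = 6, where AVC = 101 - 24·6 + 2·6^2 = $29.
With P < min AVC ($16 < $29), every unit sold adds to the loss.
Shutting down limits the loss to fixed cost, $502.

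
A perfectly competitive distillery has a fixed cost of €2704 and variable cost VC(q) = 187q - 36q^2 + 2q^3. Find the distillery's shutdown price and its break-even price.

AVC = 187 - 36q + 2q^2; minimized at q = 9, giving min AVC = €25. That is the shutdown price.
ATC = 2704/q + 187 - 36q + 2q^2. Setting dATC/dq = −2704/q^2 − 36 + 4q = 0 gives q = 13 (since 4·13^3 − 36·13^2 = 2704).
min ATC = 2704/13 + 187 − 36·13 + 2·13^2 = €265. That is the break-even price.
Between these two prices the firm operates at a loss; above €265 it earns a profit.

Shutdown price = €25; break-even price = €265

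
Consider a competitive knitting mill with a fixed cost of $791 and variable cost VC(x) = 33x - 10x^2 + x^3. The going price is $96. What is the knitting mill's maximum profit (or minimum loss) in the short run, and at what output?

AVC = 33 - 10x + x^2; min AVC = $8 at x = 5. Since P = $96 ≥ min AVC, the firm produces.
MC = 33 - 20x + 3x^2. Setting P = MC and taking the root on the rising branch gives x* = 9.
TR = 96·9 = 864. TC = 791 + 216 = 1007. Profit = 864 − 1007 = -$143.
Shutting down would mean losing the fixed cost of $791, so operating at a loss of $143 is better by $648.

Profit = -$143 at x = 9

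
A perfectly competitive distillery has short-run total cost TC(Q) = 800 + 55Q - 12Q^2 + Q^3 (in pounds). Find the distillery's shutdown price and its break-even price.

AVC = 55 - 12Q + Q^2; minimized at Q = 6, giving min AVC = £19. That is the shutdown price.
ATC = 800/Q + 55 - 12Q + Q^2. Setting dATC/dQ = −800/Q^2 − 12 + 2Q = 0 gives Q = 10 (since 2·10^3 − 12·10^2 = 800).
min ATC = 800/10 + 55 − 12·10 + 10^2 = £115. That is the break-even price.
For £19 ≤ P < £115 the firm produces at a loss; below £19 it shuts down.

Shutdown price = £19; break-even price = £115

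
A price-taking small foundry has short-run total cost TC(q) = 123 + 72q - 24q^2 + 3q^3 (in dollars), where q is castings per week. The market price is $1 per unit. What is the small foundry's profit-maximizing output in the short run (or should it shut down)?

Strip out fixed cost: VC = 72q - 24q^2 + 3q^3. Then AVC = 72 - 24q + 3q^2 and MC = 72 - 48q + 9q^2.
The AVC parabola has its vertex at q = 24/6 = 4, where AVC = 72 - 24·4 + 3·4^2 = $24.
Since P = $1 < min AVC = $24, price fails to cover variable cost at any output.
Best response: produce nothing and absorb the $123 fixed cost.

Shut down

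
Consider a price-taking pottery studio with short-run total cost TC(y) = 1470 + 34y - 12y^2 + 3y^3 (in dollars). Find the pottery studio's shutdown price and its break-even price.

Shutdown price = $22; break-even price = $307

AVC = 34 - 12y + 3y^2; minimized at y = 2, giving min AVC = $22. That is the shutdown price.
ATC = 1470/y + 34 - 12y + 3y^2. Setting dATC/dy = −1470/y^2 − 12 + 6y = 0 gives y = 7 (since 6·7^3 − 12·7^2 = 1470).
min ATC = 1470/7 + 34 − 12·7 + 3·7^2 = $307. That is the break-even price.
Between these two prices the firm operates at a loss; above $307 it earns a profit.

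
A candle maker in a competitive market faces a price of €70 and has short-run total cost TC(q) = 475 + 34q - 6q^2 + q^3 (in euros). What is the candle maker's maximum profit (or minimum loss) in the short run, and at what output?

Profit = -€259 at q = 6

AVC = 34 - 6q + q^2; min AVC = €25 at q = 3. Since P = €70 ≥ min AVC, the firm produces.
With MC = 34 - 12q + 3q^2, P = MC on the upward-sloping part at q* = 6.
TR = 70·6 = 420. TC = 475 + 204 = 679. Profit = 420 − 679 = -€259.
Shutting down would mean losing the fixed cost of €475, so operating at a loss of €259 is better by €216.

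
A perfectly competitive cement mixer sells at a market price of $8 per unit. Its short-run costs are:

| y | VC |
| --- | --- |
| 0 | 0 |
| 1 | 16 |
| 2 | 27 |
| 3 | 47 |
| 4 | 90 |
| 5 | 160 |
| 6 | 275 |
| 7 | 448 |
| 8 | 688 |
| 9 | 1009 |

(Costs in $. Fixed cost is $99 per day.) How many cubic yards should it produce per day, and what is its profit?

y = 0 (shut down); profit = -$99

Compute π = P·y − TC at each output: y=0: -99; y=1: -107; y=2: -110; y=3: -122; y=4: -157; y=5: -219; y=6: -326; y=7: -491; y=8: -723; y=9: -1036.
Profit is highest at y = 0. Equivalently, the lowest AVC in the table is 27/2 ≈ $13.50 at y = 2, and P = $8 falls below it — price never covers variable cost, so the firm shuts down and loses only its fixed cost.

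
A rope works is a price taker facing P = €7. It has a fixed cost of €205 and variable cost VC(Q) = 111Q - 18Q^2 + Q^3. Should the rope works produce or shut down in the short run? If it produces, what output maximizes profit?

From TC, MC = TC'(Q) = 111 - 36Q + 3Q^2 and AVC = VC/Q = 111 - 18Q + Q^2.
The AVC parabola has its vertex at Q = 18/2 = 9, where AVC = 111 - 18·9 + 9^2 = €30.
With P < min AVC (€7 < €30), every unit sold adds to the loss.
Shutting down limits the loss to fixed cost, €205.

Shut down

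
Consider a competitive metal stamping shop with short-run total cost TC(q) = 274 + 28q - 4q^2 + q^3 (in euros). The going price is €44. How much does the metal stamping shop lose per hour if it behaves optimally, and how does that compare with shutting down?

Profit = -€210 at q = 4

AVC = 28 - 4q + q^2; min AVC = €24 at q = 2. Since P = €44 ≥ min AVC, the firm produces.
With MC = 28 - 8q + 3q^2, P = MC on the upward-sloping part at q* = 4.
TR = 44·4 = 176. TC = 274 + 112 = 386. Profit = 176 − 386 = -€210.
Shutting down would mean losing the fixed cost of €274, so operating at a loss of €210 is better by €64.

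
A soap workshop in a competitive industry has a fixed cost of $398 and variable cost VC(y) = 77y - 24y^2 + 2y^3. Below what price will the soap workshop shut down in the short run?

$5 per unit

The firm shuts down when price falls below the minimum of average variable cost. AVC = VC/y = 77 - 24y + 2y^2.
dAVC/dy = -24 + 4y = 0 gives y = 6. min AVC = 77 - 24·6 + 2·6^2 = 5.
So the shutdown price is $5.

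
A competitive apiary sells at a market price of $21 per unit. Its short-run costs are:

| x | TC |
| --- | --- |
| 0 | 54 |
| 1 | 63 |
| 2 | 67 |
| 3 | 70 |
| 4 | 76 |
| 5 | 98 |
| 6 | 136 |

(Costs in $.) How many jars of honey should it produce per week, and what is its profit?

Compute π = P·x − TC at each output: x=0: -54; x=1: -42; x=2: -25; x=3: -7; x=4: 8; x=5: 7; x=6: -10.
Profit is maximized at x = 4. AVC there is 22/4 = $5.50 ≤ P, so producing beats shutting down (which would give -$54).

x = 4; profit = $8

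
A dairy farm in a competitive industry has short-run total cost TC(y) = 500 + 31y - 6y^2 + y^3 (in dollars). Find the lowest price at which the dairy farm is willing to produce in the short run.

$22 per unit

The shutdown price is the minimum of AVC. VC = 31y - 6y^2 + y^3, so AVC = 31 - 6y + y^2.
dAVC/dy = -6 + 2y = 0 gives y = 3. min AVC = 31 - 6·3 + 3^2 = 22.
So the shutdown price is $22.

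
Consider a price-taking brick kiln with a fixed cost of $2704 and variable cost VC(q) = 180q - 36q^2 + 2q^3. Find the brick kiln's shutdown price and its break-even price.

Shutdown price = $18; break-even price = $258

AVC = 180 - 36q + 2q^2; minimized at q = 9, giving min AVC = $18. That is the shutdown price.
ATC = 2704/q + 180 - 36q + 2q^2. Setting dATC/dq = −2704/q^2 − 36 + 4q = 0 gives q = 13 (since 4·13^3 − 36·13^2 = 2704).
min ATC = 2704/13 + 180 − 36·13 + 2·13^2 = $258. That is the break-even price.
For $18 ≤ P < $258 the firm produces at a loss; below $18 it shuts down.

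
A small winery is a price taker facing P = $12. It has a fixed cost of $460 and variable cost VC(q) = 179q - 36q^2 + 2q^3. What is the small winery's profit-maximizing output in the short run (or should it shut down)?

Shut down

Variable cost is VC = 179q - 36q^2 + 2q^3, so AVC = VC/q = 179 - 36q + 2q^2 and MC = dTC/dq = 179 - 72q + 6q^2.
AVC hits its minimum where MC = AVC, at q = 9, giving min AVC = 179 - 36·9 + 2·9^2 = $17.
With P < min AVC ($12 < $17), every unit sold adds to the loss.
Best response: produce nothing and absorb the $460 fixed cost.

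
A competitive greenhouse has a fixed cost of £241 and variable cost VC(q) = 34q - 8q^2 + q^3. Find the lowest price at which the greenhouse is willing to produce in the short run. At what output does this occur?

The shutdown price is the minimum of AVC. VC = 34q - 8q^2 + q^3, so AVC = 34 - 8q + q^2.
At the minimum of AVC, MC = AVC. MC = 34 - 16q + 3q^2; setting MC = AVC gives 2q^2 - 8q = 0, so q = 4. min AVC = 18.
The firm shuts down for any P below £18.

£18 per unit, at q = 4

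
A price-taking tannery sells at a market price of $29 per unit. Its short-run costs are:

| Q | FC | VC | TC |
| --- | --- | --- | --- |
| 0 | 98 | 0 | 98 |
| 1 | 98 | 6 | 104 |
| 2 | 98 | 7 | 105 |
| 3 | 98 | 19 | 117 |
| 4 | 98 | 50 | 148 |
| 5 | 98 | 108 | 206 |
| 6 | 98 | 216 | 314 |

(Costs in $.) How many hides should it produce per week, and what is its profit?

Q = 3; profit = -$30

Profit at each row (π = 29Q − TC): Q=0: -98; Q=1: -75; Q=2: -47; Q=3: -30; Q=4: -32; Q=5: -61; Q=6: -140.
Profit is maximized at Q = 3. AVC there is 19/3 = $6.33 ≤ P, so producing beats shutting down (which would give -$98).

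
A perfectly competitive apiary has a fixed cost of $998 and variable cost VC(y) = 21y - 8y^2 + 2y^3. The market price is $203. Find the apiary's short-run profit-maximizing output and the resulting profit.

AVC = 21 - 8y + 2y^2; min AVC = $13 at y = 2. Since P = $203 ≥ min AVC, the firm produces.
With MC = 21 - 16y + 6y^2, P = MC on the upward-sloping part at y* = 7.
TR = 203·7 = 1421. TC = 998 + 441 = 1439. Profit = 1421 − 1439 = -$18.
By producing, the firm covers all variable cost plus $980 of fixed cost; shutting down would lose the full $998.

Profit = -$18 at y = 7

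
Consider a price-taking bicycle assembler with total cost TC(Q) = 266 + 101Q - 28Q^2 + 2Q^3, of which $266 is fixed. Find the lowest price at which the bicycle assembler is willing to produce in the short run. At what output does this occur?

The shutdown price is the minimum of AVC. VC = 101Q - 28Q^2 + 2Q^3, so AVC = 101 - 28Q + 2Q^2.
At the minimum of AVC, MC = AVC. MC = 101 - 56Q + 6Q^2; setting MC = AVC gives 4Q^2 - 28Q = 0, so Q = 7. min AVC = 3.
The firm shuts down for any P below $3.

$3 per unit, at Q = 7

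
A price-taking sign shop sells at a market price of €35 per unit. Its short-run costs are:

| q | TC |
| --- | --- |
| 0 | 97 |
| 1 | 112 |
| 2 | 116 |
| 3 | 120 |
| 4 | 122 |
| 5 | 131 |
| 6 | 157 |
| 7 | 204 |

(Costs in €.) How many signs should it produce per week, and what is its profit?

q = 6; profit = €53

Compute π = P·q − TC at each output: q=0: -97; q=1: -77; q=2: -46; q=3: -15; q=4: 18; q=5: 44; q=6: 53; q=7: 41.
Profit is maximized at q = 6. AVC there is 60/6 = €10 ≤ P, so producing beats shutting down (which would give -€97).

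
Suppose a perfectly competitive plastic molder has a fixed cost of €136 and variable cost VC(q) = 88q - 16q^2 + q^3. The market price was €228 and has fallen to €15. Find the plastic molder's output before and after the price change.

Output falls from 14 to 0 (the firm shuts down)

AVC = 88 - 16q + q^2, minimized at q = 8 where min AVC = €24. MC = 88 - 32q + 3q^2.
With P = €228 above the shutdown price, P = MC gives q = 14.
At P = €15 < min AVC = €24, price no longer covers variable cost at any output, so the firm shuts down: q = 0.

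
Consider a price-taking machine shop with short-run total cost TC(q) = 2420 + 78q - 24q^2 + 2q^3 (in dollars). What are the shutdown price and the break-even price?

AVC = 78 - 24q + 2q^2; minimized at q = 6, giving min AVC = $6. That is the shutdown price.
ATC = 2420/q + 78 - 24q + 2q^2. Setting dATC/dq = −2420/q^2 − 24 + 4q = 0 gives q = 11 (since 4·11^3 − 24·11^2 = 2420).
min ATC = 2420/11 + 78 − 24·11 + 2·11^2 = $276. That is the break-even price.
Between these two prices the firm operates at a loss; above $276 it earns a profit.

Shutdown price = $6; break-even price = $276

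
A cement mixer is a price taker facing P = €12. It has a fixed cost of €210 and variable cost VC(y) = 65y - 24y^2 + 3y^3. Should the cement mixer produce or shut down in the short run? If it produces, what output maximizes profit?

Shut down

Variable cost is VC = 65y - 24y^2 + 3y^3, so AVC = VC/y = 65 - 24y + 3y^2 and MC = dTC/dy = 65 - 48y + 9y^2.
AVC is minimized where dAVC/dy = -24 + 6y = 0, at y = 4; min AVC = 65 - 24·4 + 3·4^2 = €17.
P = €12 lies below min AVC = €17; no output level covers variable cost.
The firm minimizes its loss by shutting down and losing only its fixed cost of €210.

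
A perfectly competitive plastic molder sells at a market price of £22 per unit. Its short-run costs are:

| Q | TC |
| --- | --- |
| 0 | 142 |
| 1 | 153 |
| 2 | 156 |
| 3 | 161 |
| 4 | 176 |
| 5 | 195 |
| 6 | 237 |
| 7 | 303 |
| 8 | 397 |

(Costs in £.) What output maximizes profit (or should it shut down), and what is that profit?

Q = 5; profit = -£85

Tabulate TR − TC: Q=0: -142; Q=1: -131; Q=2: -112; Q=3: -95; Q=4: -88; Q=5: -85; Q=6: -105; Q=7: -149; Q=8: -221.
Profit is maximized at Q = 5. AVC there is 53/5 = £10.60 ≤ P, so producing beats shutting down (which would give -£142).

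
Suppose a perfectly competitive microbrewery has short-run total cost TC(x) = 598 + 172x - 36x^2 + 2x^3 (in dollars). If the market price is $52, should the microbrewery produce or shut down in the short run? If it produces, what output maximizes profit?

From TC, MC = TC'(x) = 172 - 72x + 6x^2 and AVC = VC/x = 172 - 36x + 2x^2.
The AVC parabola has its vertex at x = 36/4 = 9, where AVC = 172 - 36·9 + 2·9^2 = $10.
P = $52 exceeds min AVC = $10, so the firm stays open.
Solving P = MC: 120 - 72x + 6x^2 = 0 ⇒ x = 2 or 10. On the upward-sloping branch, x* = 10.
Check: AVC at x = 10 is $12 ≤ P, so revenue covers variable cost.
Profit = P·x − TC = 52·10 − 718 = -$198, a loss, but smaller than the $598 fixed cost the firm would lose by shutting down.

Produce at x = 10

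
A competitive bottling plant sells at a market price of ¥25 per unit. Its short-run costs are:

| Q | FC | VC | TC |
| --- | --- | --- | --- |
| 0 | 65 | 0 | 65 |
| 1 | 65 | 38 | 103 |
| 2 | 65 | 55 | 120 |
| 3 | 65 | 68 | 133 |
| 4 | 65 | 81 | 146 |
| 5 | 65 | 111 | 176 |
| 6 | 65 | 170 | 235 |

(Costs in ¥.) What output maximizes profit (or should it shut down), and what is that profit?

Profit at each row (π = 25Q − TC): Q=0: -65; Q=1: -78; Q=2: -70; Q=3: -58; Q=4: -46; Q=5: -51; Q=6: -85.
Profit is maximized at Q = 4. AVC there is 81/4 = ¥20.25 ≤ P, so producing beats shutting down (which would give -¥65).

Q = 4; profit = -¥46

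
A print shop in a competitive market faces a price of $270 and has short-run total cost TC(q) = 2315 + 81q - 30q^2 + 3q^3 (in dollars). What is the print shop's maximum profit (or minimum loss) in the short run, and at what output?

AVC = 81 - 30q + 3q^2 has its minimum $6 at q = 5; price $270 clears that bar, so the firm operates.
MC = 81 - 60q + 9q^2. Setting P = MC and taking the root on the rising branch gives q* = 9.
TR = 270·9 = 2430. TC = 2315 + 486 = 2801. Profit = 2430 − 2801 = -$371.
Shutting down would mean losing the fixed cost of $2315, so operating at a loss of $371 is better by $1944.

Profit = -$371 at q = 9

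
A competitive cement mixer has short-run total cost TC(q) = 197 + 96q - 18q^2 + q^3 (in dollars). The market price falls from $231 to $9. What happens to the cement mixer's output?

Output falls from 15 to 0 (the firm shuts down)

AVC = 96 - 18q + q^2, minimized at q = 9 where min AVC = $15. MC = 96 - 36q + 3q^2.
With P = $231 above the shutdown price, P = MC gives q = 15.
At P = $9 < min AVC = $15, price no longer covers variable cost at any output, so the firm shuts down: q = 0.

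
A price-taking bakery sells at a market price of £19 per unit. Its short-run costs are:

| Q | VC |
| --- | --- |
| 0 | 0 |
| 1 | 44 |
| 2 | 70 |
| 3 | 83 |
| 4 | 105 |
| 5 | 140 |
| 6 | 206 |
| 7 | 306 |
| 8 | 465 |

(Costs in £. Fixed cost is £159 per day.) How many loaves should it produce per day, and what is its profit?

Profit at each row (π = 19Q − TC): Q=0: -159; Q=1: -184; Q=2: -191; Q=3: -185; Q=4: -188; Q=5: -204; Q=6: -251; Q=7: -332; Q=8: -472.
Profit is highest at Q = 0. Equivalently, the lowest AVC in the table is 105/4 ≈ £26.25 at Q = 4, and P = £19 falls below it — price never covers variable cost, so the firm shuts down and loses only its fixed cost.

Q = 0 (shut down); profit = -£159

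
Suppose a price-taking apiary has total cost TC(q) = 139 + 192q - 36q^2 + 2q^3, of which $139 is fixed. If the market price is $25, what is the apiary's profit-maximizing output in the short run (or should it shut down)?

From TC, MC = TC'(q) = 192 - 72q + 6q^2 and AVC = VC/q = 192 - 36q + 2q^2.
AVC hits its minimum where MC = AVC, at q = 9, giving min AVC = 192 - 36·9 + 2·9^2 = $30.
P = $25 lies below min AVC = $30; no output level covers variable cost.
Best response: produce nothing and absorb the $139 fixed cost.

Shut down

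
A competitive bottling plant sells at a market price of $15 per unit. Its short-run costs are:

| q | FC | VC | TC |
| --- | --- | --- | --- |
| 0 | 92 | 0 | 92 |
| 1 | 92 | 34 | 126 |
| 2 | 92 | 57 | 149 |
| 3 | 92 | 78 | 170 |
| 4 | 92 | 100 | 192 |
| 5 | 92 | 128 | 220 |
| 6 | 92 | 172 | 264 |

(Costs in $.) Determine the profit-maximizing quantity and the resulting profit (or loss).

Compute π = P·q − TC at each output: q=0: -92; q=1: -111; q=2: -119; q=3: -125; q=4: -132; q=5: -145; q=6: -174.
Profit is highest at q = 0. Equivalently, the lowest AVC in the table is 100/4 ≈ $25 at q = 4, and P = $15 falls below it — price never covers variable cost, so the firm shuts down and loses only its fixed cost.

q = 0 (shut down); profit = -$92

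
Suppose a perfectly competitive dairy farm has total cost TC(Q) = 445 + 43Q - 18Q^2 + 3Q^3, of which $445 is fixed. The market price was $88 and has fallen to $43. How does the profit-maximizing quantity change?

Output falls from 5 to 4

MC = 43 - 36Q + 9Q^2; the shutdown threshold is min AVC = $16 (at Q = 3).
With P = $88 above the shutdown price, P = MC gives Q = 5.
At P = $43 ≥ min AVC, set P = MC: Q = 4. The firm stays open but cuts output.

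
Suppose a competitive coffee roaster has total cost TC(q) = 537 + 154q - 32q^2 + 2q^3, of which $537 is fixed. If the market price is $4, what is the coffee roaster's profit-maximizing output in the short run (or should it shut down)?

Shut down

Strip out fixed cost: VC = 154q - 32q^2 + 2q^3. Then AVC = 154 - 32q + 2q^2 and MC = 154 - 64q + 6q^2.
The AVC parabola has its vertex at q = 32/4 = 8, where AVC = 154 - 32·8 + 2·8^2 = $26.
With P < min AVC ($4 < $26), every unit sold adds to the loss.
Shutting down limits the loss to fixed cost, $537.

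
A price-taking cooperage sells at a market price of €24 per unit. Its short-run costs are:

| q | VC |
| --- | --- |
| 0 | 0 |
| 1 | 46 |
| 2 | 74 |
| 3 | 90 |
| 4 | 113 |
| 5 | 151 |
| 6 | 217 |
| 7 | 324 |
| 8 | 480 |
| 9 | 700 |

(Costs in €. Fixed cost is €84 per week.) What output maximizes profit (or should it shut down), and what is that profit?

Profit at each row (π = 24q − TC): q=0: -84; q=1: -106; q=2: -110; q=3: -102; q=4: -101; q=5: -115; q=6: -157; q=7: -240; q=8: -372; q=9: -568.
Profit is highest at q = 0. Equivalently, the lowest AVC in the table is 113/4 ≈ €28.25 at q = 4, and P = €24 falls below it — price never covers variable cost, so the firm shuts down and loses only its fixed cost.

q = 0 (shut down); profit = -€84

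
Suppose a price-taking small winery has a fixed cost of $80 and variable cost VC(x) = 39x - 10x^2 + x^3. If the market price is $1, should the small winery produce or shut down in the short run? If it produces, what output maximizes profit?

Shut down

From TC, MC = TC'(x) = 39 - 20x + 3x^2 and AVC = VC/x = 39 - 10x + x^2.
AVC hits its minimum where MC = AVC, at x = 5, giving min AVC = 39 - 10·5 + 5^2 = $14.
Since P = $1 < min AVC = $14, price fails to cover variable cost at any output.
The firm minimizes its loss by shutting down and losing only its fixed cost of $80.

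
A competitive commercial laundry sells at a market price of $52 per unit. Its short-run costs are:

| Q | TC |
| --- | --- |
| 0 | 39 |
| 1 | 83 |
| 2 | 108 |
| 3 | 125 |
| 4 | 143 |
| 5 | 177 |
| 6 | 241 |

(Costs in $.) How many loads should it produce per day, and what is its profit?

Q = 5; profit = $83

Compute π = P·Q − TC at each output: Q=0: -39; Q=1: -31; Q=2: -4; Q=3: 31; Q=4: 65; Q=5: 83; Q=6: 71.
Profit is maximized at Q = 5. AVC there is 138/5 = $27.60 ≤ P, so producing beats shutting down (which would give -$39).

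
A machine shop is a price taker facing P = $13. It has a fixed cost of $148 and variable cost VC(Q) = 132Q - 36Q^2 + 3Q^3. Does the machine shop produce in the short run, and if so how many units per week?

Shut down

Strip out fixed cost: VC = 132Q - 36Q^2 + 3Q^3. Then AVC = 132 - 36Q + 3Q^2 and MC = 132 - 72Q + 9Q^2.
The AVC parabola has its vertex at Q = 36/6 = 6, where AVC = 132 - 36·6 + 3·6^2 = $24.
Since P = $13 < min AVC = $24, price fails to cover variable cost at any output.
The firm minimizes its loss by shutting down and losing only its fixed cost of $148.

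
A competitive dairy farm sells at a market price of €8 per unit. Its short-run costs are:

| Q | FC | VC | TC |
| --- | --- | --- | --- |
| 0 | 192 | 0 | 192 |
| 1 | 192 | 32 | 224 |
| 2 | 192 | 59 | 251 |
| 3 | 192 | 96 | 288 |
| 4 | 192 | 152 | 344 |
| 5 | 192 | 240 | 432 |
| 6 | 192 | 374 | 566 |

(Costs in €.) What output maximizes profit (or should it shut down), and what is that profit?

Tabulate TR − TC: Q=0: -192; Q=1: -216; Q=2: -235; Q=3: -264; Q=4: -312; Q=5: -392; Q=6: -518.
Profit is highest at Q = 0. Equivalently, the lowest AVC in the table is 59/2 ≈ €29.50 at Q = 2, and P = €8 falls below it — price never covers variable cost, so the firm shuts down and loses only its fixed cost.

Q = 0 (shut down); profit = -€192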